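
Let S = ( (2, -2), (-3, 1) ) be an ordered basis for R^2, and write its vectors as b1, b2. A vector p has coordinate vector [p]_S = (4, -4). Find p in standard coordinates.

The coordinates say p = 4b1 - 4b2; adding the scaled basis vectors gives (20, -12).

(20, -12)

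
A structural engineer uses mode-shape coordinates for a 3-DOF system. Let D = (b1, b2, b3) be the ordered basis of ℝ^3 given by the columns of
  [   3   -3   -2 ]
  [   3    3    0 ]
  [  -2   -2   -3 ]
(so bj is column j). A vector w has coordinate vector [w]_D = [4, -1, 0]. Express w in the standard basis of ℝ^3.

[15, 9, -6]

By definition w = 4b1 - b2 + 0·b3.
Summing componentwise gives [15, 9, -6].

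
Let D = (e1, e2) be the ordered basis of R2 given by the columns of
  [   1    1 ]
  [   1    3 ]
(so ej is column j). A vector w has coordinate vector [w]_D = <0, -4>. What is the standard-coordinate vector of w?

<-4, -12>

The coordinates say w = 0·e1 - 4e2; adding the scaled basis vectors gives <-4, -12>.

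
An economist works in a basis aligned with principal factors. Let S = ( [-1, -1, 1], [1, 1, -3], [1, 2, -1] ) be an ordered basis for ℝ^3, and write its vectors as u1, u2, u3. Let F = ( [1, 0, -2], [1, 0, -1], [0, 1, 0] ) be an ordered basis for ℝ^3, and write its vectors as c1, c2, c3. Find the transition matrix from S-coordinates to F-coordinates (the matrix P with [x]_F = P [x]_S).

Column j of P is [uj]_F, since P maps S-coordinates to F-coordinates.
Expressing u1 in F: u1 = 0·c1 - c2 - c3, so column 1 of P is [0, -1, -1].
Doing the same for each uj gives P = [[0, 2, 0], [-1, -1, 1], [-1, 1, 2]].

[[0, 2, 0], [-1, -1, 1], [-1, 1, 2]]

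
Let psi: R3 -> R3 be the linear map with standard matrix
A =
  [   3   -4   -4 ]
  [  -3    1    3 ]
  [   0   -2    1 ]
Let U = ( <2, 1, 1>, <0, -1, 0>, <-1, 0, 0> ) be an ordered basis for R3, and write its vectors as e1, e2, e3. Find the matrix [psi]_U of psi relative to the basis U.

[[-1, 2, 0], [1, 3, -3], [0, 0, 3]]

The j-th column of [psi]_U is [psi(ej)]_U.
psi(e1) = A e1 = <-2, -2, -1> = -e1 + e2 + 0·e3, so column 1 is <-1, 1, 0>.
Repeating for e2, e3 and assembling the columns gives [[-1, 2, 0], [1, 3, -3], [0, 0, 3]].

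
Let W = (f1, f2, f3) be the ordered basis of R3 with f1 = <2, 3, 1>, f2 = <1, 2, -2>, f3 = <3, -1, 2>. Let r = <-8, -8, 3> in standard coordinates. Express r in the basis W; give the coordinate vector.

We seek scalars with c_1 f1 + ... + c_3 f3 = r; equivalently solve M c = r where the columns of M are f1, ..., f3.
Gaussian elimination on [M | r] yields c = (-1, -3, -1).
Check: -f1 - 3f2 - f3 = <-8, -8, 3>.

<-1, -3, -1>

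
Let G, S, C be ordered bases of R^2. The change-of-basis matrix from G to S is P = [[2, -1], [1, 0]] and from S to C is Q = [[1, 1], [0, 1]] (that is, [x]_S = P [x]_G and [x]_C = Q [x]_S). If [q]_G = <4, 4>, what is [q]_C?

Apply P to get S-coordinates <4, 4>, then Q to get C-coordinates.
The result is [q]_C = <8, 4>.

<8, 4>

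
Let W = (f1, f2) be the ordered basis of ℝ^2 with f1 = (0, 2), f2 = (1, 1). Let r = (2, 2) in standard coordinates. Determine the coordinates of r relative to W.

We seek scalars with c_1 f1 + c_2 f2 = r; equivalently solve M c = r where the columns of M are f1, f2.
System: 0c_1 + c_2 = 2, 2c_1 + c_2 = 2; solving gives c_1 = 0, c_2 = 2.
Check: 0·f1 + 2f2 = (2, 2).

(0, 2)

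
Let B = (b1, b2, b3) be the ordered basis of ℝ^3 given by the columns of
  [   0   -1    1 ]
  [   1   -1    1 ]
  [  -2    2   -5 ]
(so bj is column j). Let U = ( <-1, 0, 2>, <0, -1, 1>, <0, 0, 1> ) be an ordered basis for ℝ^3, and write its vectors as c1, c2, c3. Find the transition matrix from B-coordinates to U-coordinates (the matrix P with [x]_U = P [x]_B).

Column j of P is [bj]_U, since P maps B-coordinates to U-coordinates.
Expressing b1 in U: b1 = 0·c1 - c2 - c3, so column 1 of P is <0, -1, -1>.
Doing the same for each bj gives P = [[0, 1, -1], [-1, 1, -1], [-1, -1, -2]].

[[0, 1, -1], [-1, 1, -1], [-1, -1, -2]]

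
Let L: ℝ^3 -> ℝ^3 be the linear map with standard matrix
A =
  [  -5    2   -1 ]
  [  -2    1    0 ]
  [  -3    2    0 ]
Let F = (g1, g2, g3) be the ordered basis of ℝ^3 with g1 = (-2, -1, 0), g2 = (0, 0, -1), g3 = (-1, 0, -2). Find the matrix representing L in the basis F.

Let P have columns g1, ..., g3. Then [L]_F = P^(-1) A P.
Here det P = -1, so P^(-1) is integer; computing A P first and then P^(-1)(A P) gives [[-3, 0, -2], [0, 2, 3], [-2, -1, -3]].

[[-3, 0, -2], [0, 2, 3], [-2, -1, -3]]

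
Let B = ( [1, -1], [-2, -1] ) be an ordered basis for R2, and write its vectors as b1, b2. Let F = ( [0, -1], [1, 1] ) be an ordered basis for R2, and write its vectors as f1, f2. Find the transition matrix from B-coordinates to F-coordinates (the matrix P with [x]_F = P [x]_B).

Column j of P is [bj]_F, since P maps B-coordinates to F-coordinates.
Expressing b1 in F: b1 = 2f1 + f2, so column 1 of P is [2, 1].
Doing the same for each bj gives P = [[2, -1], [1, -2]].

[[2, -1], [1, -2]]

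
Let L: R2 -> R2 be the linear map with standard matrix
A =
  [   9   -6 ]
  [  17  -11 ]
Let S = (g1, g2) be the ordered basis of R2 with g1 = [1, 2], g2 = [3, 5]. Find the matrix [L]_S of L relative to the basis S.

[[0, 3], [-1, -2]]

Let P have columns g1, g2. Then [L]_S = P^(-1) A P.
Here det P = -1, so P^(-1) is integer; computing A P first and then P^(-1)(A P) gives [[0, 3], [-1, -2]].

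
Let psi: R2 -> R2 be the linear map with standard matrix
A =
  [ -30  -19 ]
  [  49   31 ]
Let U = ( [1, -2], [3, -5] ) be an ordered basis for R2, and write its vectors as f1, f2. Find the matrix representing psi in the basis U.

[[-1, -1], [3, 2]]

Let P have columns f1, f2. Then [psi]_U = P^(-1) A P.
Here det P = 1, so P^(-1) is integer; computing A P first and then P^(-1)(A P) gives [[-1, -1], [3, 2]].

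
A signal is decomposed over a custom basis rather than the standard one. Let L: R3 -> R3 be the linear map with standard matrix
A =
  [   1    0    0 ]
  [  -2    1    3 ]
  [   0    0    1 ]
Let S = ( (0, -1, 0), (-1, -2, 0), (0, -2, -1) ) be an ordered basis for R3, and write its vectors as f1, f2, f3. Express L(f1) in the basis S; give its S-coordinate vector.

Compute L(f1) = A f1 = (0, -1, 0) in standard coordinates.
Then write this in S-coordinates: solve for y in y_1 f1 + ... + y_3 f3 = (0, -1, 0).
This gives y = (1, 0, 0), which is column 1 of [L]_S.

(1, 0, 0)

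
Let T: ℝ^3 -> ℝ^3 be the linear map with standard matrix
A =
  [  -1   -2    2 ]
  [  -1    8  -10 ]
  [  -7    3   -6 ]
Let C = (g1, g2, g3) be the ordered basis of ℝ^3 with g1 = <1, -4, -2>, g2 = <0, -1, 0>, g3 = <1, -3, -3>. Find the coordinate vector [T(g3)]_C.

Compute T(g3) = A g3 = <-1, 5, 2> in standard coordinates.
Then write this in C-coordinates: solve for y in y_1 g1 + ... + y_3 g3 = <-1, 5, 2>.
This gives y = <-1, -1, 0>, which is column 3 of [T]_C.

<-1, -1, 0>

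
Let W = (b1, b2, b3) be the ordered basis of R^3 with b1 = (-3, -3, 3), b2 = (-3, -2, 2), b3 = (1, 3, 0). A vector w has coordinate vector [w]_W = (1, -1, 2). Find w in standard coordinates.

w = M [w]_W, where M has columns b1, ..., b3.
Carrying out the matrix-vector product, w = (2, 5, 1).

(2, 5, 1)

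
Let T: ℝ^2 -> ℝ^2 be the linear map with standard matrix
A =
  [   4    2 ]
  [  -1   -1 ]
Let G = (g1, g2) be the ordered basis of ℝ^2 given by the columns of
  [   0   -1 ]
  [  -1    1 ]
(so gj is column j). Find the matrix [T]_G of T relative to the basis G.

[[1, 2], [2, 2]]

Let P have columns g1, g2. Then [T]_G = P^(-1) A P.
Here det P = -1, so P^(-1) is integer; computing A P first and then P^(-1)(A P) gives [[1, 2], [2, 2]].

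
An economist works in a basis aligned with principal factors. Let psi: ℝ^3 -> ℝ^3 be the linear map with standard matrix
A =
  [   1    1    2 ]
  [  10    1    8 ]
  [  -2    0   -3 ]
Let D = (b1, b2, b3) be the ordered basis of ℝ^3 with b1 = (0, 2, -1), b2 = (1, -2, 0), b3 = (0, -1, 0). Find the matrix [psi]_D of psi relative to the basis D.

[[-3, 2, 0], [0, -1, -1], [0, -2, 3]]

The j-th column of [psi]_D is [psi(bj)]_D.
psi(b1) = A b1 = (0, -6, 3) = -3b1 + 0·b2 + 0·b3, so column 1 is (-3, 0, 0).
Repeating for b2, b3 and assembling the columns gives [[-3, 2, 0], [0, -1, -1], [0, -2, 3]].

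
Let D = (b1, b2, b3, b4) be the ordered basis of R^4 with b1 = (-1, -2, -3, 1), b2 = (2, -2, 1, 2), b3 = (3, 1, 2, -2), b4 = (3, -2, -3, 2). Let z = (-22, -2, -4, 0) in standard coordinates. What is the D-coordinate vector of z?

(4, 0, -2, -4)

Write z = c_1 b1 + ... + c_4 b4 and solve for the c_i.
Gaussian elimination on [M | z] yields c = (4, 0, -2, -4).
Check: 4b1 + 0·b2 - 2b3 - 4b4 = (-22, -2, -4, 0).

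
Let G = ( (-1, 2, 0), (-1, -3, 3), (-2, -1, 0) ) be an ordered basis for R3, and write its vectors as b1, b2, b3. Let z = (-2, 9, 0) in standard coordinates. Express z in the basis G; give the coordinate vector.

(4, 0, -1)

We seek scalars with c_1 b1 + ... + c_3 b3 = z; equivalently solve M c = z where the columns of M are b1, ..., b3.
Row-reducing the augmented matrix [M | z] gives c = (4, 0, -1).
Check: 4b1 + 0·b2 - b3 = (-2, 9, 0).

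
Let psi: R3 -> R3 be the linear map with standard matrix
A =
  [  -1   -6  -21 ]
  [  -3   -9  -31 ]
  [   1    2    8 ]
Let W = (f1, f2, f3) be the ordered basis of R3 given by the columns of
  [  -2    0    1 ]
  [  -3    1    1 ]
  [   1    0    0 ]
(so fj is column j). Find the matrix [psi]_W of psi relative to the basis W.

[[0, 2, 3], [3, -1, -2], [-1, -2, -1]]

Let P have columns f1, ..., f3. Then [psi]_W = P^(-1) A P.
Here det P = -1, so P^(-1) is integer; computing A P first and then P^(-1)(A P) gives [[0, 2, 3], [3, -1, -2], [-1, -2, -1]].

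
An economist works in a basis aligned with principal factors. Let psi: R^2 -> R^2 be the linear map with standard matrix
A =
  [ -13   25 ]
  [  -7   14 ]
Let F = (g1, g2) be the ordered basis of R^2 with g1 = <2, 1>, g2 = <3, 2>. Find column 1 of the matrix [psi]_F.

<-2, 1>

Compute psi(g1) = A g1 = <-1, 0> in standard coordinates.
Then write this in F-coordinates: solve for y in y_1 g1 + y_2 g2 = <-1, 0>.
This gives y = <-2, 1>, which is column 1 of [psi]_F.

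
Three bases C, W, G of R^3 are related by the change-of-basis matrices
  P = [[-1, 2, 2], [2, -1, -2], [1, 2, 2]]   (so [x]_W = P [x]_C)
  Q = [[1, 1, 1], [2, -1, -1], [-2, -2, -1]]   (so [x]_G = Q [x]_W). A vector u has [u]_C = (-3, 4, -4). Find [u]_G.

(-2, 11, 1)

Composing the changes, [u]_G = Q P [u]_C.
Q P = [[2, 3, 2], [-5, 3, 4], [-3, -4, -2]]; applying this to (-3, 4, -4) gives (-2, 11, 1).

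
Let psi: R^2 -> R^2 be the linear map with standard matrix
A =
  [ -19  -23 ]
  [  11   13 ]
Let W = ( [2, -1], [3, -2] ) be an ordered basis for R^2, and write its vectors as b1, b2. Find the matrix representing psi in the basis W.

[[-3, -1], [-3, -3]]

With P the matrix whose columns are b1, b2, [psi]_W = P^(-1) A P.
Column by column: psi(b1) = A b1 = [-15, 9]; its W-coordinates [-3, -3] give column 1.
Continuing for each basis vector yields [psi]_W = [[-3, -1], [-3, -3]].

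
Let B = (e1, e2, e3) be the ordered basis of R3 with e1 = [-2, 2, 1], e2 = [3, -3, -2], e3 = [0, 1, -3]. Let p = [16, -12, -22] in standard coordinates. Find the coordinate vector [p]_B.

[p]_B is the unique c with M c = p, where M has columns e1, ..., e3.
Row-reducing the augmented matrix [M | p] gives c = (-2, 4, 4).
Check: -2e1 + 4e2 + 4e3 = [16, -12, -22].

[-2, 4, 4]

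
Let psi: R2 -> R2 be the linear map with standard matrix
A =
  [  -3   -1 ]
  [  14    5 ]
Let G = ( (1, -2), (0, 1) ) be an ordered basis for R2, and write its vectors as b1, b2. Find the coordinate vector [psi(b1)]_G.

(-1, 2)

Compute psi(b1) = A b1 = (-1, 4) in standard coordinates.
Then write this in G-coordinates: solve for y in y_1 b1 + y_2 b2 = (-1, 4).
This gives y = (-1, 2), which is column 1 of [psi]_G.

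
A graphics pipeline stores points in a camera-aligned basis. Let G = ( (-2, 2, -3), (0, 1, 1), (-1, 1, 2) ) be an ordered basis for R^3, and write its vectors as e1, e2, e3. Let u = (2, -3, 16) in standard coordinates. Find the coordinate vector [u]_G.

Write u = c_1 e1 + ... + c_3 e3 and solve for the c_i.
Solving this 3x3 system gives c = (-3, -1, 4).
Check: -3e1 - e2 + 4e3 = (2, -3, 16).

(-3, -1, 4)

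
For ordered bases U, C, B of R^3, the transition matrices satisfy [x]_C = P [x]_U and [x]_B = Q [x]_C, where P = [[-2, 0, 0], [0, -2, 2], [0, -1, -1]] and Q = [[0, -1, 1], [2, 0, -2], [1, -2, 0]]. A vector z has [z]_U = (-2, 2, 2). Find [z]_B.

Composing the changes, [z]_B = Q P [z]_U.
Q P = [[0, 1, -3], [-4, 2, 2], [-2, 4, -4]]; applying this to (-2, 2, 2) gives (-4, 16, 4).

(-4, 16, 4)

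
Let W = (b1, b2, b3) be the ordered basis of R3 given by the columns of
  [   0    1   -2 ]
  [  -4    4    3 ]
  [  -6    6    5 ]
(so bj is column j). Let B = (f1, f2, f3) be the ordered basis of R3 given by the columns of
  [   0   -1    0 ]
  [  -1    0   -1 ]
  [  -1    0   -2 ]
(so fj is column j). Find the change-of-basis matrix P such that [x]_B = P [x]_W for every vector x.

Let M have columns bj and N have columns fj. Then for every x, N [x]_B = x = M [x]_W, so P = N^(-1) M.
Since det N = 1, N^(-1) has integer entries; multiplying gives P = [[2, -2, -1], [0, -1, 2], [2, -2, -2]].

[[2, -2, -1], [0, -1, 2], [2, -2, -2]]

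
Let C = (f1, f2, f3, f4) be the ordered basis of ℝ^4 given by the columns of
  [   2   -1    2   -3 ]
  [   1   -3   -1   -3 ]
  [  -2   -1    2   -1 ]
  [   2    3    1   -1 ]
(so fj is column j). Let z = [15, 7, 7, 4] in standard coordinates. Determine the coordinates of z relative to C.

[1, -1, 3, -2]

[z]_C is the unique c with M c = z, where M has columns f1, ..., f4.
Gaussian elimination on [M | z] yields c = (1, -1, 3, -2).
Check: f1 - f2 + 3f3 - 2f4 = [15, 7, 7, 4].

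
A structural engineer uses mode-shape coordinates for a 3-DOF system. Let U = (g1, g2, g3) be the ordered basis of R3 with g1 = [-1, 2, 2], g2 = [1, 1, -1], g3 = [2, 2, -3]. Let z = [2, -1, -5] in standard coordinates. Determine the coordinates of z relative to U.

Write z = c_1 g1 + ... + c_3 g3 and solve for the c_i.
Solving this 3x3 system gives c = (-1, -3, 2).
Check: -g1 - 3g2 + 2g3 = [2, -1, -5].

[-1, -3, 2]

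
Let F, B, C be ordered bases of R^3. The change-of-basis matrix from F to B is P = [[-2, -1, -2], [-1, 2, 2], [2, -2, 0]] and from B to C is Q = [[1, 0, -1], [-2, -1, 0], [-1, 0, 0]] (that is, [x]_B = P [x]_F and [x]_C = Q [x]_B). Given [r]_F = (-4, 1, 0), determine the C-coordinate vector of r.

(17, -20, -7)

Apply P to get B-coordinates (7, 6, -10), then Q to get C-coordinates.
The result is [r]_C = (17, -20, -7).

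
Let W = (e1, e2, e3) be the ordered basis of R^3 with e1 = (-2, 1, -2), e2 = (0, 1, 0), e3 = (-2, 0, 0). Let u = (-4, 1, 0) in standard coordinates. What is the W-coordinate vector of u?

(0, 1, 2)

We seek scalars with c_1 e1 + ... + c_3 e3 = u; equivalently solve M c = u where the columns of M are e1, ..., e3.
Gaussian elimination on [M | u] yields c = (0, 1, 2).
Check: 0·e1 + e2 + 2e3 = (-4, 1, 0).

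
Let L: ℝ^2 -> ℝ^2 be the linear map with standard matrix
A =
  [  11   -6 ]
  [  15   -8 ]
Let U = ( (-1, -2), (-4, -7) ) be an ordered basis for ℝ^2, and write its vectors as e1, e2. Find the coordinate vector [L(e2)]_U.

(2, 0)

Compute L(e2) = A e2 = (-2, -4) in standard coordinates.
Then write this in U-coordinates: solve for y in y_1 e1 + y_2 e2 = (-2, -4).
This gives y = (2, 0), which is column 2 of [L]_U.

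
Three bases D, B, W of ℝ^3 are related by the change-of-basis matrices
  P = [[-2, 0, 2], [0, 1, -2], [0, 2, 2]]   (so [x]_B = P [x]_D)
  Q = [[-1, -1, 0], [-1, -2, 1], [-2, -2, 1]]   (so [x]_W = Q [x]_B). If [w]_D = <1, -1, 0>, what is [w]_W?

Composing the changes, [w]_W = Q P [w]_D.
Q P = [[2, -1, 0], [2, 0, 4], [4, 0, 2]]; applying this to <1, -1, 0> gives <3, 2, 4>.

<3, 2, 4>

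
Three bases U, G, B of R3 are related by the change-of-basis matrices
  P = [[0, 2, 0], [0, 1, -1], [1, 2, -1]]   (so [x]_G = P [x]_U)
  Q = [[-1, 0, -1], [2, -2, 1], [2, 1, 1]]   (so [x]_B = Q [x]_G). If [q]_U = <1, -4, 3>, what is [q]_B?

First [q]_G = P [q]_U = <-8, -7, -10>.
Then [q]_B = Q [q]_G = <18, -12, -33>.

<18, -12, -33>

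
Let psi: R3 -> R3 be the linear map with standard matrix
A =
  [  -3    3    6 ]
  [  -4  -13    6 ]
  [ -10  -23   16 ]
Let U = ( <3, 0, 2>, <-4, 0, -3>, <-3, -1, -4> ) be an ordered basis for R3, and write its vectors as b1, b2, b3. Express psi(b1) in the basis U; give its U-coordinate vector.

Column 1 of [psi]_U is the U-coordinate vector of psi(b1).
In standard coordinates psi(b1) = A b1 = <3, 0, 2>.
Converting to U: <3, 0, 2> = b1 + 0·b2 + 0·b3, so the coordinate vector is <1, 0, 0>.

<1, 0, 0>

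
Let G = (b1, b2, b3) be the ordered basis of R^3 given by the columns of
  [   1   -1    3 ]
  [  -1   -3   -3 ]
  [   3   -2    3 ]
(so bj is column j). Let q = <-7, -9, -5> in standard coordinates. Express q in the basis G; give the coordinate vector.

Write q = c_1 b1 + ... + c_3 b3 and solve for the c_i.
Solving this 3x3 system gives c = (3, 4, -2).
Check: 3b1 + 4b2 - 2b3 = <-7, -9, -5>.

<3, 4, -2>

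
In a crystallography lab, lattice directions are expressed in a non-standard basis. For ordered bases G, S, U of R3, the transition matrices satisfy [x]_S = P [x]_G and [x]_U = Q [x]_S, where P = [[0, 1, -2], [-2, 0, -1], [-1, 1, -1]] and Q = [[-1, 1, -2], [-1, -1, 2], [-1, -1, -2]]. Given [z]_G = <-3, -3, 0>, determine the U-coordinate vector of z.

<9, -3, -3>

First [z]_S = P [z]_G = <-3, 6, 0>.
Then [z]_U = Q [z]_S = <9, -3, -3>.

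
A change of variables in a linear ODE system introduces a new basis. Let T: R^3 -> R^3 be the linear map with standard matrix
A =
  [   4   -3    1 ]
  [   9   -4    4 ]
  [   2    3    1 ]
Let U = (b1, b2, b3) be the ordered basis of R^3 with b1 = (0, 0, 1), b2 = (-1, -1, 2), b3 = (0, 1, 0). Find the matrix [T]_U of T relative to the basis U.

With P the matrix whose columns are b1, ..., b3, [T]_U = P^(-1) A P.
Column by column: T(b1) = A b1 = (1, 4, 1); its U-coordinates (3, -1, 3) give column 1.
Continuing for each basis vector yields [T]_U = [[3, -1, -3], [-1, -1, 3], [3, 2, -1]].

[[3, -1, -3], [-1, -1, 3], [3, 2, -1]]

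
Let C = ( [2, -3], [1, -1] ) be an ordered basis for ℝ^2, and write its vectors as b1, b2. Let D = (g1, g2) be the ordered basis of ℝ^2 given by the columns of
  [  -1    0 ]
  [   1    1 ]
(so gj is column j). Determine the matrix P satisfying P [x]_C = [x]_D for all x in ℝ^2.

Let M have columns bj and N have columns gj. Then for every x, N [x]_D = x = M [x]_C, so P = N^(-1) M.
Since det N = -1, N^(-1) has integer entries; multiplying gives P = [[-2, -1], [-1, 0]].

[[-2, -1], [-1, 0]]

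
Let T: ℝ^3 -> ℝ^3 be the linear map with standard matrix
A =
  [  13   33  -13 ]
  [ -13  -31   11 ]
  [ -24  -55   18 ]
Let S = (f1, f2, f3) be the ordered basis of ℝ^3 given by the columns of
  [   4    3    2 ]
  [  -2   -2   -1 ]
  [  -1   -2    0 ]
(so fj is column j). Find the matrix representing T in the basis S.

With P the matrix whose columns are f1, ..., f3, [T]_S = P^(-1) A P.
Column by column: T(f1) = A f1 = <-1, -1, -4>; its S-coordinates <-2, 3, -1> give column 1.
Continuing for each basis vector yields [T]_S = [[-2, 0, -1], [3, -1, -3], [-1, 1, 3]].

[[-2, 0, -1], [3, -1, -3], [-1, 1, 3]]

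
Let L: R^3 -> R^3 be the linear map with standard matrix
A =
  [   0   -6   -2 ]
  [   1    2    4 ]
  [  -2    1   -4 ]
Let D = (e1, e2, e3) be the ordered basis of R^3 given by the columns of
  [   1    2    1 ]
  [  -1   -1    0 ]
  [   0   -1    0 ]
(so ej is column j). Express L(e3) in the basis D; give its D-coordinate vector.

Column 3 of [L]_D is the D-coordinate vector of L(e3).
In standard coordinates L(e3) = A e3 = [0, 1, -2].
Converting to D: [0, 1, -2] = -3e1 + 2e2 - e3, so the coordinate vector is [-3, 2, -1].

[-3, 2, -1]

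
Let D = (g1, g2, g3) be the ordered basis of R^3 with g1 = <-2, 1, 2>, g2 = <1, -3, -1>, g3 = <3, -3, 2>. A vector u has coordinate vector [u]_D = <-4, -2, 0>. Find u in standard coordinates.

<6, 2, -6>

u = M [u]_D, where M has columns g1, ..., g3.
Carrying out the matrix-vector product, u = <6, 2, -6>.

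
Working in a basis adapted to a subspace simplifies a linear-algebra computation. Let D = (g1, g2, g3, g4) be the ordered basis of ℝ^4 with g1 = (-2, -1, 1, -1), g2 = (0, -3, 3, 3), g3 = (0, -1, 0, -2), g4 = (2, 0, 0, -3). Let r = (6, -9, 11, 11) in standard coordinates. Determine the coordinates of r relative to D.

(-1, 4, -2, 2)

We seek scalars with c_1 g1 + ... + c_4 g4 = r; equivalently solve M c = r where the columns of M are g1, ..., g4.
Row-reducing the augmented matrix [M | r] gives c = (-1, 4, -2, 2).
Check: -g1 + 4g2 - 2g3 + 2g4 = (6, -9, 11, 11).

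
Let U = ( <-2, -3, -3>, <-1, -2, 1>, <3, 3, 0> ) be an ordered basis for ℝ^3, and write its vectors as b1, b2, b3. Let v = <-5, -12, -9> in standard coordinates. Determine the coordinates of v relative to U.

<4, 3, 2>

We seek scalars with c_1 b1 + ... + c_3 b3 = v; equivalently solve M c = v where the columns of M are b1, ..., b3.
Row-reducing the augmented matrix [M | v] gives c = (4, 3, 2).
Check: 4b1 + 3b2 + 2b3 = <-5, -12, -9>.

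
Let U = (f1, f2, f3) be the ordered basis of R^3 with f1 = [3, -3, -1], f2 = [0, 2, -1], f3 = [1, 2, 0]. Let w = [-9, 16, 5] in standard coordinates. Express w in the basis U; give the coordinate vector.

[w]_U is the unique c with M c = w, where M has columns f1, ..., f3.
Gaussian elimination on [M | w] yields c = (-4, -1, 3).
Check: -4f1 - f2 + 3f3 = [-9, 16, 5].

[-4, -1, 3]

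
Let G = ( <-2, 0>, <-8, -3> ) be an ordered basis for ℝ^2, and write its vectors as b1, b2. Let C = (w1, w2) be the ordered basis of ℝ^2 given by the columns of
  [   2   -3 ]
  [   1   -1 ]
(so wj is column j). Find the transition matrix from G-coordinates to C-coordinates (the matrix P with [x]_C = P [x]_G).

Take x = bj: its G-coordinates are the j-th standard unit vector, so P e_j — column j of P — equals [bj]_C.
b1 = 2w1 + 2w2, giving column 1 = <2, 2>; repeating for each j gives P = [[2, -1], [2, 2]].

[[2, -1], [2, 2]]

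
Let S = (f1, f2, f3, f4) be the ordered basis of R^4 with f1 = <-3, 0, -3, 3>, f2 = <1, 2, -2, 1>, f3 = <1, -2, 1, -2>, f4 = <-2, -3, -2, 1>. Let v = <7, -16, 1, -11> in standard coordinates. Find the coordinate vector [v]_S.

<-3, 2, 4, 4>

We seek scalars with c_1 f1 + ... + c_4 f4 = v; equivalently solve M c = v where the columns of M are f1, ..., f4.
Gaussian elimination on [M | v] yields c = (-3, 2, 4, 4).
Check: -3f1 + 2f2 + 4f3 + 4f4 = <7, -16, 1, -11>.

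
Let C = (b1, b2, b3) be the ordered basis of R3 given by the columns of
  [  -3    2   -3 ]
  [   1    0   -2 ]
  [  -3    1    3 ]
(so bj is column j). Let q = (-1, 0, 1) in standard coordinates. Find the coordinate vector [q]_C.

(2, 4, 1)

We seek scalars with c_1 b1 + ... + c_3 b3 = q; equivalently solve M c = q where the columns of M are b1, ..., b3.
Gaussian elimination on [M | q] yields c = (2, 4, 1).
Check: 2b1 + 4b2 + b3 = (-1, 0, 1).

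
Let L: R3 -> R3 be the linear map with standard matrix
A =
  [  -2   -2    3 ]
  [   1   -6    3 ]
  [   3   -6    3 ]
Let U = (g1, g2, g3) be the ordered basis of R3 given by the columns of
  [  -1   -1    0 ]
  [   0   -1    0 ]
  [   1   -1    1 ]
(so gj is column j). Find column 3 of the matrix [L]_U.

[0, -3, 0]

Column 3 of [L]_U is the U-coordinate vector of L(g3).
In standard coordinates L(g3) = A g3 = [3, 3, 3].
Converting to U: [3, 3, 3] = 0·g1 - 3g2 + 0·g3, so the coordinate vector is [0, -3, 0].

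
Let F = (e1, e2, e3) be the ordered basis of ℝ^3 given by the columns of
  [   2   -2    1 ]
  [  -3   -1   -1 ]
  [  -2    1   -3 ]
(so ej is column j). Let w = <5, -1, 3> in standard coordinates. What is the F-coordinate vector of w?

<2, -2, -3>

Write w = c_1 e1 + ... + c_3 e3 and solve for the c_i.
Gaussian elimination on [M | w] yields c = (2, -2, -3).
Check: 2e1 - 2e2 - 3e3 = <5, -1, 3>.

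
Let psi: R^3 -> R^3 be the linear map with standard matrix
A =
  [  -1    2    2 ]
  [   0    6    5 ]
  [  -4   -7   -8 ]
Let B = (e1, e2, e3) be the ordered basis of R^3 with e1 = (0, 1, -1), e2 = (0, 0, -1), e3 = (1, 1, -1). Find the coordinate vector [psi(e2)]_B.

(-3, -3, -2)

Compute psi(e2) = A e2 = (-2, -5, 8) in standard coordinates.
Then write this in B-coordinates: solve for y in y_1 e1 + ... + y_3 e3 = (-2, -5, 8).
This gives y = (-3, -3, -2), which is column 2 of [psi]_B.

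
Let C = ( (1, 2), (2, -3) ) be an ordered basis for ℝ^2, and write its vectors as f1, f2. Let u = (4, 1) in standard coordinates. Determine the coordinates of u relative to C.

(2, 1)

Write u = c_1 f1 + c_2 f2 and solve for the c_i.
System: c_1 + 2c_2 = 4, 2c_1 - 3c_2 = 1; solving gives c_1 = 2, c_2 = 1.
Check: 2f1 + f2 = (4, 1).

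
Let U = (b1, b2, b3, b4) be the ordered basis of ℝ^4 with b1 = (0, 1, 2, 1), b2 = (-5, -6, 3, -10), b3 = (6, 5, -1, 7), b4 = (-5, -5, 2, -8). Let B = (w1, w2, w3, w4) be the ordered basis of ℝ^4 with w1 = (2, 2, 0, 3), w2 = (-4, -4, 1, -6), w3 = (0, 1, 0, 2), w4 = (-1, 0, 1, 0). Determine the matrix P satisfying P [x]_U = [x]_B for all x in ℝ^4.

Take x = bj: its U-coordinates are the j-th standard unit vector, so P e_j — column j of P — equals [bj]_B.
b1 = w1 + 0·w2 - w3 + 2w4, giving column 1 = (1, 0, -1, 2); repeating for each j gives P = [[1, 2, 1, 0], [0, 2, -1, 1], [-1, -2, -1, -1], [2, 1, 0, 1]].

[[1, 2, 1, 0], [0, 2, -1, 1], [-1, -2, -1, -1], [2, 1, 0, 1]]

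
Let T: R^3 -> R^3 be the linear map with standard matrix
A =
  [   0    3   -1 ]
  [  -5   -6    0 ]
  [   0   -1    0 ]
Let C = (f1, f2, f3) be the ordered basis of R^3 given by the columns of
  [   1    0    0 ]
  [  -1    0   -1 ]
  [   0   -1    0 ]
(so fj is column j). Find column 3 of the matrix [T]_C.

[-3, -1, -3]

Column 3 of [T]_C is the C-coordinate vector of T(f3).
In standard coordinates T(f3) = A f3 = [-3, 6, 1].
Converting to C: [-3, 6, 1] = -3f1 - f2 - 3f3, so the coordinate vector is [-3, -1, -3].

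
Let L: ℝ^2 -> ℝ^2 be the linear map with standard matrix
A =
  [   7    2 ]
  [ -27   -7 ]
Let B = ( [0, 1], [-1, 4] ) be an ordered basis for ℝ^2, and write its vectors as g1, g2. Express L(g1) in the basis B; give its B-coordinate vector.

[1, -2]

Compute L(g1) = A g1 = [2, -7] in standard coordinates.
Then write this in B-coordinates: solve for y in y_1 g1 + y_2 g2 = [2, -7].
This gives y = [1, -2], which is column 1 of [L]_B.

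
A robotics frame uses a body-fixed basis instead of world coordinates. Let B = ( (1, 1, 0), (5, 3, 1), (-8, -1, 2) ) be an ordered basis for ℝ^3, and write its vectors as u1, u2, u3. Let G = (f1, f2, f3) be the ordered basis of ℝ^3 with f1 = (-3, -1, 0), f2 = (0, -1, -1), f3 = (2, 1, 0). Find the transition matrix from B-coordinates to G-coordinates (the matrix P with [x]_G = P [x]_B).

[[1, -1, 2], [0, -1, -2], [2, 1, -1]]

Take x = uj: its B-coordinates are the j-th standard unit vector, so P e_j — column j of P — equals [uj]_G.
u1 = f1 + 0·f2 + 2f3, giving column 1 = (1, 0, 2); repeating for each j gives P = [[1, -1, 2], [0, -1, -2], [2, 1, -1]].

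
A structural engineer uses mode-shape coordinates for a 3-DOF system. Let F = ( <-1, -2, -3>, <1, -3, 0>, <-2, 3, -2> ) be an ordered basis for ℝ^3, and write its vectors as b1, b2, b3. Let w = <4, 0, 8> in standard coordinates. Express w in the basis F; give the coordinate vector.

We seek scalars with c_1 b1 + ... + c_3 b3 = w; equivalently solve M c = w where the columns of M are b1, ..., b3.
Row-reducing the augmented matrix [M | w] gives c = (0, -4, -4).
Check: 0·b1 - 4b2 - 4b3 = <4, 0, 8>.

<0, -4, -4>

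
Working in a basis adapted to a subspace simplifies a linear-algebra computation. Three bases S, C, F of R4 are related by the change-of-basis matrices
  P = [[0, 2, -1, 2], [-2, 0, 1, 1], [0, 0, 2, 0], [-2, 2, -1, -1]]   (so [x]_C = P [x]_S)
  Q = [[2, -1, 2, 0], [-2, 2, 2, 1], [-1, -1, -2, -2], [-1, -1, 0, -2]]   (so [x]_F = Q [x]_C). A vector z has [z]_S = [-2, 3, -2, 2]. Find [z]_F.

Composing the changes, [z]_F = Q P [z]_S.
Q P = [[2, 4, 1, 3], [-6, -2, 7, -3], [6, -6, -2, -1], [6, -6, 2, -1]]; applying this to [-2, 3, -2, 2] gives [12, -14, -28, -36].

[12, -14, -28, -36]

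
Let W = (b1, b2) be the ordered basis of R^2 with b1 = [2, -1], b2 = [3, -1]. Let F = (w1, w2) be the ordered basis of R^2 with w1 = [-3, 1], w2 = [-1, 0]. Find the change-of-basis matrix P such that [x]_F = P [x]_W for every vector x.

Take x = bj: its W-coordinates are the j-th standard unit vector, so P e_j — column j of P — equals [bj]_F.
b1 = -w1 + w2, giving column 1 = [-1, 1]; repeating for each j gives P = [[-1, -1], [1, 0]].

[[-1, -1], [1, 0]]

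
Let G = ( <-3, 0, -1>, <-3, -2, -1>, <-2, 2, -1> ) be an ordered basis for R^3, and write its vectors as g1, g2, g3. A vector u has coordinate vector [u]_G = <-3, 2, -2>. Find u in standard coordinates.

<7, -8, 3>

By definition u = -3g1 + 2g2 - 2g3.
Summing componentwise gives <7, -8, 3>.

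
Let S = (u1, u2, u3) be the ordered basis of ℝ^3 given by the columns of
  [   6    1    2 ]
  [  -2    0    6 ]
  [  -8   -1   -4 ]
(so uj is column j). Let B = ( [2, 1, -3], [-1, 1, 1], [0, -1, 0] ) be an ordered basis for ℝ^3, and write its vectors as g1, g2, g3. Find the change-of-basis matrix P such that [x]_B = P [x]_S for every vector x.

[[2, 0, 2], [-2, -1, 2], [2, -1, -2]]

Column j of P is [uj]_B, since P maps S-coordinates to B-coordinates.
Expressing u1 in B: u1 = 2g1 - 2g2 + 2g3, so column 1 of P is [2, -2, 2].
Doing the same for each uj gives P = [[2, 0, 2], [-2, -1, 2], [2, -1, -2]].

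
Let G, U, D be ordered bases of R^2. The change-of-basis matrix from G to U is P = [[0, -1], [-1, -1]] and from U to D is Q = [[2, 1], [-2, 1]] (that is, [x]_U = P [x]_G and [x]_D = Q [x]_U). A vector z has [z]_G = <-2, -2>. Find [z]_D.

<8, 0>

First [z]_U = P [z]_G = <2, 4>.
Then [z]_D = Q [z]_U = <8, 0>.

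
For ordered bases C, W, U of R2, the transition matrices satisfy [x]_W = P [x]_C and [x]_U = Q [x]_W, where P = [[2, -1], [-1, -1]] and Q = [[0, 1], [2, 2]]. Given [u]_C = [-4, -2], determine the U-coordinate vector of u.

[6, 0]

First [u]_W = P [u]_C = [-6, 6].
Then [u]_U = Q [u]_W = [6, 0].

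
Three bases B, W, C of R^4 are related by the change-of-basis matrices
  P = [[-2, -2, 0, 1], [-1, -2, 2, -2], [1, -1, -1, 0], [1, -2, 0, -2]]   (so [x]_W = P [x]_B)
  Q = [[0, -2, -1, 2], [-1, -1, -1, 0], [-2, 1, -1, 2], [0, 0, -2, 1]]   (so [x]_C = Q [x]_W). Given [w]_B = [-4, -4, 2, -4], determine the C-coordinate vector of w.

First [w]_W = P [w]_B = [12, 24, -2, 12].
Then [w]_C = Q [w]_W = [-22, -34, 26, 16].

[-22, -34, 26, 16]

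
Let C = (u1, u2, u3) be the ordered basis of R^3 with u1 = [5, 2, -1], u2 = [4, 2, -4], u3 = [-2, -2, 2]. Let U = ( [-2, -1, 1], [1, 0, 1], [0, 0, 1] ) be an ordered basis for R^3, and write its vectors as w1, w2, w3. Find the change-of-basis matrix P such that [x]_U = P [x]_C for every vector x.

[[-2, -2, 2], [1, 0, 2], [0, -2, -2]]

Column j of P is [uj]_U, since P maps C-coordinates to U-coordinates.
Expressing u1 in U: u1 = -2w1 + w2 + 0·w3, so column 1 of P is [-2, 1, 0].
Doing the same for each uj gives P = [[-2, -2, 2], [1, 0, 2], [0, -2, -2]].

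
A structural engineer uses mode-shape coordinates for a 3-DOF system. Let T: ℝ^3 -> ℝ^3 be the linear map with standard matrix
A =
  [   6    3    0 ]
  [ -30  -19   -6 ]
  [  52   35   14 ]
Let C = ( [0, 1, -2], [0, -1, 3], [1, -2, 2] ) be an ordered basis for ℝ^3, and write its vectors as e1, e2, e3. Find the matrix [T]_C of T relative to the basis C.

The j-th column of [T]_C is [T(ej)]_C.
T(e1) = A e1 = [3, -7, 7] = -2e1 - e2 + 3e3, so column 1 is [-2, -1, 3].
Repeating for e2, e3 and assembling the columns gives [[-2, -2, -2], [-1, 3, 2], [3, -3, 0]].

[[-2, -2, -2], [-1, 3, 2], [3, -3, 0]]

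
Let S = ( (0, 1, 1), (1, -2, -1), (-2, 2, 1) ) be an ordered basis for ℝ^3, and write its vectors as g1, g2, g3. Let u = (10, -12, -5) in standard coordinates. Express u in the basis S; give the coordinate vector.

[u]_S is the unique c with M c = u, where M has columns g1, ..., g3.
Solving this 3x3 system gives c = (2, 4, -3).
Check: 2g1 + 4g2 - 3g3 = (10, -12, -5).

(2, 4, -3)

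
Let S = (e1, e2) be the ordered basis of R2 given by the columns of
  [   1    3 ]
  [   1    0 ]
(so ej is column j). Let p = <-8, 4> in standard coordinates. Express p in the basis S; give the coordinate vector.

We seek scalars with c_1 e1 + c_2 e2 = p; equivalently solve M c = p where the columns of M are e1, e2.
System: c_1 + 3c_2 = -8, c_1 + 0c_2 = 4; solving gives c_1 = 4, c_2 = -4.
Check: 4e1 - 4e2 = <-8, 4>.

<4, -4>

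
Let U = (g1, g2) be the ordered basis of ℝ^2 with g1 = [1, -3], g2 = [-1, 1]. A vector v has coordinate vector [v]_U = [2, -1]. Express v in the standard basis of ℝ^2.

By definition v = 2g1 - g2.
Summing componentwise gives [3, -7].

[3, -7]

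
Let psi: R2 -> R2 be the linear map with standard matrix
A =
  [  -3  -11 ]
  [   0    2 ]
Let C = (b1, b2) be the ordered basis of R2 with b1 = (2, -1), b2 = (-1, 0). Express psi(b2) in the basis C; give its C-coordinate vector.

(0, -3)

Column 2 of [psi]_C is the C-coordinate vector of psi(b2).
In standard coordinates psi(b2) = A b2 = (3, 0).
Converting to C: (3, 0) = 0·b1 - 3b2, so the coordinate vector is (0, -3).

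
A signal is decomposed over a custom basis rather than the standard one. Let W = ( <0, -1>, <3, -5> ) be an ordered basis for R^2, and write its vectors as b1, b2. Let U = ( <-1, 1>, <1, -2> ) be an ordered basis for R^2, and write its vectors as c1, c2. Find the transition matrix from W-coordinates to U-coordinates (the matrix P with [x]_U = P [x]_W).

Let M have columns bj and N have columns cj. Then for every x, N [x]_U = x = M [x]_W, so P = N^(-1) M.
Since det N = 1, N^(-1) has integer entries; multiplying gives P = [[1, -1], [1, 2]].

[[1, -1], [1, 2]]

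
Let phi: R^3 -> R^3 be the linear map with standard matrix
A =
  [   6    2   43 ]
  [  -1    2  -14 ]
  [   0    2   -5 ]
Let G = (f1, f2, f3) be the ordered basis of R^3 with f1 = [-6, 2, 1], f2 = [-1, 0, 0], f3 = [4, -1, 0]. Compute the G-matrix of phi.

[[-1, 0, -2], [3, 2, -2], [2, -1, 2]]

The j-th column of [phi]_G is [phi(fj)]_G.
phi(f1) = A f1 = [11, -4, -1] = -f1 + 3f2 + 2f3, so column 1 is [-1, 3, 2].
Repeating for f2, f3 and assembling the columns gives [[-1, 0, -2], [3, 2, -2], [2, -1, 2]].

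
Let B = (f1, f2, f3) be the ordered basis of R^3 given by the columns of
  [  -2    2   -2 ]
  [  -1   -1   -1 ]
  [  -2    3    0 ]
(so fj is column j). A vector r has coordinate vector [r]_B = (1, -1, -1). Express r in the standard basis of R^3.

(-2, 1, -5)

The coordinates say r = f1 - f2 - f3; adding the scaled basis vectors gives (-2, 1, -5).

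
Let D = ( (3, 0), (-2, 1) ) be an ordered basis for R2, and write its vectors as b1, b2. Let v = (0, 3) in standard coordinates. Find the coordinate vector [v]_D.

[v]_D is the unique c with M c = v, where M has columns b1, b2.
System: 3c_1 - 2c_2 = 0, 0c_1 + c_2 = 3; solving gives c_1 = 2, c_2 = 3.
Check: 2b1 + 3b2 = (0, 3).

(2, 3)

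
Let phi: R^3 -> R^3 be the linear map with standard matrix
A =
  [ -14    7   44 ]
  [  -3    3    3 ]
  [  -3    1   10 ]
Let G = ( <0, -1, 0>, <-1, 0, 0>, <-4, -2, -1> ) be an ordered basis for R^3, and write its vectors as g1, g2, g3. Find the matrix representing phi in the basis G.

With P the matrix whose columns are g1, ..., g3, [phi]_G = P^(-1) A P.
Column by column: phi(g1) = A g1 = <-7, -3, -1>; its G-coordinates <1, 3, 1> give column 1.
Continuing for each basis vector yields [phi]_G = [[1, 3, -3], [3, -2, 2], [1, -3, 0]].

[[1, 3, -3], [3, -2, 2], [1, -3, 0]]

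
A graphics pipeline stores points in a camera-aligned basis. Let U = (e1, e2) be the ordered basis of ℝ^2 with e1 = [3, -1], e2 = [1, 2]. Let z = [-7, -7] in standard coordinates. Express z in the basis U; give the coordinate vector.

Write z = c_1 e1 + c_2 e2 and solve for the c_i.
System: 3c_1 + c_2 = -7, -c_1 + 2c_2 = -7; solving gives c_1 = -1, c_2 = -4.
Check: -e1 - 4e2 = [-7, -7].

[-1, -4]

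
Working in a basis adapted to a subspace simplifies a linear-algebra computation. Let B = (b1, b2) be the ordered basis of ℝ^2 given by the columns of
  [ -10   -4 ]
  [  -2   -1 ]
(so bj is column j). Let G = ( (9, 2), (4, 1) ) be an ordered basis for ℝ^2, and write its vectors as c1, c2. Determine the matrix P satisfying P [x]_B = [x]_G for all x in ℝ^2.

Take x = bj: its B-coordinates are the j-th standard unit vector, so P e_j — column j of P — equals [bj]_G.
b1 = -2c1 + 2c2, giving column 1 = (-2, 2); repeating for each j gives P = [[-2, 0], [2, -1]].

[[-2, 0], [2, -1]]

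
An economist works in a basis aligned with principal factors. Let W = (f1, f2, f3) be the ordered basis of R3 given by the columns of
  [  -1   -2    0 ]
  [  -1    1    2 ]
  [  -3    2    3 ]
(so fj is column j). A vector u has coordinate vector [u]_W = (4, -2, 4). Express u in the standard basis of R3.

(0, 2, -4)

The coordinates say u = 4f1 - 2f2 + 4f3; adding the scaled basis vectors gives (0, 2, -4).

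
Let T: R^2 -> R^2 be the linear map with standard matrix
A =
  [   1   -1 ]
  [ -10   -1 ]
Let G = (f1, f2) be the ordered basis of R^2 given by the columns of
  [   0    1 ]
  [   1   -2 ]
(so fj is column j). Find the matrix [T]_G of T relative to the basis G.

[[-3, -2], [-1, 3]]

The j-th column of [T]_G is [T(fj)]_G.
T(f1) = A f1 = [-1, -1] = -3f1 - f2, so column 1 is [-3, -1].
Repeating for f2 and assembling the columns gives [[-3, -2], [-1, 3]].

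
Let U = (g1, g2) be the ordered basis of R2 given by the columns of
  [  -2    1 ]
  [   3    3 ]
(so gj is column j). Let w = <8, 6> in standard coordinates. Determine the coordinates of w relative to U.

[w]_U is the unique c with M c = w, where M has columns g1, g2.
System: -2c_1 + c_2 = 8, 3c_1 + 3c_2 = 6; solving gives c_1 = -2, c_2 = 4.
Check: -2g1 + 4g2 = <8, 6>.

<-2, 4>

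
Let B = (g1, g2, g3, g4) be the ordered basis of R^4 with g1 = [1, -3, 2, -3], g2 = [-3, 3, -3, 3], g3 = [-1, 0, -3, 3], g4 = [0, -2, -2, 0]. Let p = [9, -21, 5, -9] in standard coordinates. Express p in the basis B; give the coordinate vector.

[p]_B is the unique c with M c = p, where M has columns g1, ..., g4.
Gaussian elimination on [M | p] yields c = (4, -3, 4, 0).
Check: 4g1 - 3g2 + 4g3 + 0·g4 = [9, -21, 5, -9].

[4, -3, 4, 0]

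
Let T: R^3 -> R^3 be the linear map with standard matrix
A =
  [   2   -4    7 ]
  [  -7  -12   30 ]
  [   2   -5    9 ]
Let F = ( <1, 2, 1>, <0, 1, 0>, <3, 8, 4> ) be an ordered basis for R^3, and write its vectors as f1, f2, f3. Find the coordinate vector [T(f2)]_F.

<-1, -2, -1>

Column 2 of [T]_F is the F-coordinate vector of T(f2).
In standard coordinates T(f2) = A f2 = <-4, -12, -5>.
Converting to F: <-4, -12, -5> = -f1 - 2f2 - f3, so the coordinate vector is <-1, -2, -1>.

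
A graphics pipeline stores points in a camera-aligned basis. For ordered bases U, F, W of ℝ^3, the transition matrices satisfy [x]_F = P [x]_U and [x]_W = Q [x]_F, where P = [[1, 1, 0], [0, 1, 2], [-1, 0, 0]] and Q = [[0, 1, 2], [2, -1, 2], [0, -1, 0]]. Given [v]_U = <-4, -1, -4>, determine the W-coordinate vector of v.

<-1, 7, 9>

First [v]_F = P [v]_U = <-5, -9, 4>.
Then [v]_W = Q [v]_F = <-1, 7, 9>.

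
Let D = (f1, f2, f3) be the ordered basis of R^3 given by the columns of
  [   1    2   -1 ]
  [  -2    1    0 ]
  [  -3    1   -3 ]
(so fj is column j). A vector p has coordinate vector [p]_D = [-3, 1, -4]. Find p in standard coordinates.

[3, 7, 22]

p = M [p]_D, where M has columns f1, ..., f3.
Carrying out the matrix-vector product, p = [3, 7, 22].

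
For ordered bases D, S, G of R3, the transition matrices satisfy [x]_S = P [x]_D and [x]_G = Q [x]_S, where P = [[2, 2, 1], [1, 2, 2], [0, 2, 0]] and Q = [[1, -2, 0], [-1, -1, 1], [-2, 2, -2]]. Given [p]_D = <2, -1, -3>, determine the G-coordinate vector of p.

<11, 5, -6>

First [p]_S = P [p]_D = <-1, -6, -2>.
Then [p]_G = Q [p]_S = <11, 5, -6>.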